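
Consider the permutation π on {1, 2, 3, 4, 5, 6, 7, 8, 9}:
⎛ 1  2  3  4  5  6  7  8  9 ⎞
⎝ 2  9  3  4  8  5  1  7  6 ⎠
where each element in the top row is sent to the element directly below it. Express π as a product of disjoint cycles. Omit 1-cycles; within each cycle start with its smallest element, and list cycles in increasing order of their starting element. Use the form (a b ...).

From 1: 1 → 2 → 9 → 6 → 5 → 8 → 7 → 1, closing the cycle (1 2 9 6 5 8 7).
Continuing from each remaining unvisited element yields (1 2 9 6 5 8 7).

(1 2 9 6 5 8 7)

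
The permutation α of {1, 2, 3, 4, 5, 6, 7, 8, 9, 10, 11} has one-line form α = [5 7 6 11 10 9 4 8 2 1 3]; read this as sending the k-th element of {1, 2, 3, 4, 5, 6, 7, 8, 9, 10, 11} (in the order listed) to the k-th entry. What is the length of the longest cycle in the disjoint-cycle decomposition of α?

Decomposing into disjoint cycles gives (1, 5, 10)(2, 7, 4, 11, 3, 6, 9); the longest has length 7.

7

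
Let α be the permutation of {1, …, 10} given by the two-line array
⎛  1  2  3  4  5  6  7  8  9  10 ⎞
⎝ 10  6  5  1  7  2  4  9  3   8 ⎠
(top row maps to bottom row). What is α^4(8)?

7

Tracing 8 → 9 → … returns to 8 after 8 steps, so 8 lies in an 8-cycle (1, 10, 8, 9, 3, 5, 7, 4).
Stepping 4 places around the cycle: 8 → 9 → 3 → 5 → 7.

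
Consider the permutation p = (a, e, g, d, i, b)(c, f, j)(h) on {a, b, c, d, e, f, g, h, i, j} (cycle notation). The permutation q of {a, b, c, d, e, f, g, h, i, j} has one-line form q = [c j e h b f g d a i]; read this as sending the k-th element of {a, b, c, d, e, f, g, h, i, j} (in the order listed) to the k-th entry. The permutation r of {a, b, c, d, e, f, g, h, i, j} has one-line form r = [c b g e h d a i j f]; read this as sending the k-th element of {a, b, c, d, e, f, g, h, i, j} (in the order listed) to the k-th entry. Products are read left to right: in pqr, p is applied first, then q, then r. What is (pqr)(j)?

Apply the permutations in order: p(j) = c, then q(c) = e, then r(e) = h. So (pqr)(j) = h.

h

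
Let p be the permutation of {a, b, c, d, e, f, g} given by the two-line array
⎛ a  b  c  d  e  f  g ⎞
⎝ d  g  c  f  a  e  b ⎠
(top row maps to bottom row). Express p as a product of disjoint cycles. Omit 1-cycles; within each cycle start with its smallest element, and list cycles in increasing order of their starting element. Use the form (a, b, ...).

Iterating p from a gives a → d → f → e → a; that is the 4-cycle (a, d, f, e).
Continuing from each remaining unvisited element yields (a, d, f, e)(b, g).

(a, d, f, e)(b, g)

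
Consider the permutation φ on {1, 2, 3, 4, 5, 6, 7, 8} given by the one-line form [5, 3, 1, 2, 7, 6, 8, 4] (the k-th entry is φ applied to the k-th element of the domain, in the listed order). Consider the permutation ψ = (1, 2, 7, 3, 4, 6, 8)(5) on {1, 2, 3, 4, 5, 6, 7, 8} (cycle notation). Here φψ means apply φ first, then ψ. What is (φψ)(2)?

4

First apply φ: φ(2) = 3, then ψ(3) = 4. Thus (φψ)(2) = 4.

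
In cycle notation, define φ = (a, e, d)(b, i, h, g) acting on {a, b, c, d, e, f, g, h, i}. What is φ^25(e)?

e lies in the 3-cycle (a, e, d).
Since the cycle has length 3, φ^25 acts on it the same as φ^1 (25 mod 3 = 1).
Stepping 1 place around the cycle: e → d.

d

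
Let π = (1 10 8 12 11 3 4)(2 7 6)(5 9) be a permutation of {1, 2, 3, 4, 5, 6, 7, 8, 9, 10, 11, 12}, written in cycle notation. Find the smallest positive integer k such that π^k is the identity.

42

The cycle type of π is (7, 3, 2).
The order of π is the least common multiple of its cycle lengths: lcm(7, 3, 2) = 42.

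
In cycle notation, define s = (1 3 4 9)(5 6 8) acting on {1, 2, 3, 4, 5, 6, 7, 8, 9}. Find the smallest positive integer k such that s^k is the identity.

12

The disjoint cycles have lengths 4, 3, 1, 1.
The order of s is the least common multiple of its cycle lengths: lcm(4, 3) = 12.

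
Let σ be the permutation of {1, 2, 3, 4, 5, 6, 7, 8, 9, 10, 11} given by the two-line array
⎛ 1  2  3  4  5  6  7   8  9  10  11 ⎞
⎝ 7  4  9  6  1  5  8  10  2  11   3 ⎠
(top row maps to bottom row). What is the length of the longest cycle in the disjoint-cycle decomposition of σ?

Decomposing into disjoint cycles gives (1 7 8 10 11 3 9 2 4 6 5); the longest has length 11.

11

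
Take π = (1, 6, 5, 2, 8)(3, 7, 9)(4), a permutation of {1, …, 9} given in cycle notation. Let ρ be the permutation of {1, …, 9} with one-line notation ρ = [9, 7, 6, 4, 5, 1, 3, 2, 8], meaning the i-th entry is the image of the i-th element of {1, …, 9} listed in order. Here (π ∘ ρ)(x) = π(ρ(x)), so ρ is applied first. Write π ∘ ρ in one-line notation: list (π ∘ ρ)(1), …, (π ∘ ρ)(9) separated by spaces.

Chase each element through ρ then π: 1 → 9 → 3; 2 → 7 → 9; 3 → 6 → 5; 4 → 4 → 4; 5 → 5 → 2; 6 → 1 → 6; 7 → 3 → 7; 8 → 2 → 8; 9 → 8 → 1.
Collecting the images, π ∘ ρ = [3 9 5 4 2 6 7 8 1].

3 9 5 4 2 6 7 8 1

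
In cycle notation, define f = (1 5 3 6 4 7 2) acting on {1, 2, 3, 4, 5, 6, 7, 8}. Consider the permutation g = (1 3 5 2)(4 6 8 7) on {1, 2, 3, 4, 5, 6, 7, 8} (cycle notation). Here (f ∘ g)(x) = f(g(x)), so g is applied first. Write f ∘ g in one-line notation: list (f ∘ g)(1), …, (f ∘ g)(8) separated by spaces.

(f ∘ g)(x) = f(g(x)). Computing each image: f(g(1)) = f(3) = 6, f(g(2)) = f(1) = 5, f(g(3)) = f(5) = 3, f(g(4)) = f(6) = 4, f(g(5)) = f(2) = 1, f(g(6)) = f(8) = 8, f(g(7)) = f(4) = 7, f(g(8)) = f(7) = 2.
Hence f ∘ g = [6 5 3 4 1 8 7 2].

6 5 3 4 1 8 7 2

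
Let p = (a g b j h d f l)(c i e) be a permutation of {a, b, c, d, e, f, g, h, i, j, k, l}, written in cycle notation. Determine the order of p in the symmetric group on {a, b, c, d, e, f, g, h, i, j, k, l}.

The disjoint cycles have lengths 8, 3, 1.
The order is lcm(8, 3) = 24.

24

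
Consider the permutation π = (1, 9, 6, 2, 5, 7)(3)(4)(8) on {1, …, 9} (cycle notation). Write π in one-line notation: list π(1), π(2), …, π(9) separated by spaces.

9 5 3 4 7 2 1 8 6

Image by image: 1↦9, 2↦5, 3↦3, 4↦4, 5↦7, 6↦2, 7↦1, 8↦8, 9↦6.
So the one-line form is 9 5 3 4 7 2 1 8 6.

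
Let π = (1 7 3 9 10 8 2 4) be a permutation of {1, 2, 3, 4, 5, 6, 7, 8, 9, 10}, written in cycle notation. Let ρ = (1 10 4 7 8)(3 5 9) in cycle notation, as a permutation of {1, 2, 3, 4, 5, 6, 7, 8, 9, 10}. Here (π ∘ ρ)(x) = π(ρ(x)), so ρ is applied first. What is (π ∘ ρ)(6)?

(π ∘ ρ)(6) = π(ρ(6)). ρ(6) = 6, then π(6) = 6. So (π ∘ ρ)(6) = 6.

6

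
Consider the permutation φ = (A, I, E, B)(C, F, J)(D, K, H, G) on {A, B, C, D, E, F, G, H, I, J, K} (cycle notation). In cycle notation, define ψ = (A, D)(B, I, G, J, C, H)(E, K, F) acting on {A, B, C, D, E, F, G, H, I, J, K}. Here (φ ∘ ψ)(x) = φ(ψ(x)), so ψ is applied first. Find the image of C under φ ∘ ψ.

G

(φ ∘ ψ)(C) = φ(ψ(C)). ψ(C) = H, then φ(H) = G. So (φ ∘ ψ)(C) = G.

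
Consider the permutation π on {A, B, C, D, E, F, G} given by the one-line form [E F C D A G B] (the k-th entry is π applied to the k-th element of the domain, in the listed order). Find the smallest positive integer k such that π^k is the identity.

6

Decomposing into disjoint cycles gives cycle lengths 3, 2, 1, 1.
The order of π is the least common multiple of its cycle lengths: lcm(3, 2) = 6.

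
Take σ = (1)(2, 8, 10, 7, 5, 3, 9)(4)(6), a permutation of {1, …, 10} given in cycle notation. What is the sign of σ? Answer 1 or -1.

1

The cycle lengths are 7, 1, 1, 1.
A cycle of length ℓ contributes ℓ−1 transpositions, so σ is a product of 6 transpositions — even.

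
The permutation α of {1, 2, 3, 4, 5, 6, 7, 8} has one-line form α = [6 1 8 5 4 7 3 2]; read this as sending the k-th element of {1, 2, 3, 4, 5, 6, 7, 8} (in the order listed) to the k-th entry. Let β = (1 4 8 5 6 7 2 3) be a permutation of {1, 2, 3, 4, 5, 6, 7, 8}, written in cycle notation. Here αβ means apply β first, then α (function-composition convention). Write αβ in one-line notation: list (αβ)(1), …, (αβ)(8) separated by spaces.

5 8 6 2 7 3 1 4

(αβ)(x) = α(β(x)). Computing each image: α(β(1)) = α(4) = 5, α(β(2)) = α(3) = 8, α(β(3)) = α(1) = 6, α(β(4)) = α(8) = 2, α(β(5)) = α(6) = 7, α(β(6)) = α(7) = 3, α(β(7)) = α(2) = 1, α(β(8)) = α(5) = 4.
Hence αβ = [5 8 6 2 7 3 1 4].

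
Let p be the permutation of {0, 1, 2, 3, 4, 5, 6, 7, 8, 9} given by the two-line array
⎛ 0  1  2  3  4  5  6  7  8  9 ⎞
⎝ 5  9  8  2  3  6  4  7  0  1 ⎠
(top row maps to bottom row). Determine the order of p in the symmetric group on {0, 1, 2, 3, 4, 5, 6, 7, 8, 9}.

14

Decomposing into disjoint cycles gives cycle lengths 7, 2, 1.
Since disjoint cycles commute, ord(p) = lcm(7, 2) = 14.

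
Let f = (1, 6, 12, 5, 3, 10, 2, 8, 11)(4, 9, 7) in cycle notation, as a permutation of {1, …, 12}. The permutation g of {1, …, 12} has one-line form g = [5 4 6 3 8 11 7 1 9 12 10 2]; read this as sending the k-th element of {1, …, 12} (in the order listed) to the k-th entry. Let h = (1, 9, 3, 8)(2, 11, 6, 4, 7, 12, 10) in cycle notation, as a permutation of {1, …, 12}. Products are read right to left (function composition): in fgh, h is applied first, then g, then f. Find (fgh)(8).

Apply the permutations in order: h(8) = 1, then g(1) = 5, then f(5) = 3. So (fgh)(8) = 3.

3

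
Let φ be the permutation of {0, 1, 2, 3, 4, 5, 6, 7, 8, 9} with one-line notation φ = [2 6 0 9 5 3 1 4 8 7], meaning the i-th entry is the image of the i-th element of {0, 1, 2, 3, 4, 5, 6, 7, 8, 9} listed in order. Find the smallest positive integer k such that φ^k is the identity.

The disjoint-cycle form of φ has cycle lengths 5, 2, 2, 1.
Since disjoint cycles commute, ord(φ) = lcm(5, 2, 2) = 10.

10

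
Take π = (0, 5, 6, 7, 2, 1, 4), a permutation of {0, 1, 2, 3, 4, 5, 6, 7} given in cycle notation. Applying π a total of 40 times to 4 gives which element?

2

4 lies in the 7-cycle (0, 5, 6, 7, 2, 1, 4).
Since the cycle has length 7, π^40 acts on it the same as π^5 (40 mod 7 = 5).
Stepping 5 places around the cycle: 4 → 0 → 5 → 6 → 7 → 2.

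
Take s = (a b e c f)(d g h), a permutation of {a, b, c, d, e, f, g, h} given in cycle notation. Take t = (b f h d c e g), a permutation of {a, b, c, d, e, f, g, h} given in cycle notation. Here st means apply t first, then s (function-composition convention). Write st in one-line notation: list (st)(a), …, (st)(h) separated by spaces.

b a c f h d e g

(st)(x) = s(t(x)). Computing each image: s(t(a)) = s(a) = b, s(t(b)) = s(f) = a, s(t(c)) = s(e) = c, s(t(d)) = s(c) = f, s(t(e)) = s(g) = h, s(t(f)) = s(h) = d, s(t(g)) = s(b) = e, s(t(h)) = s(d) = g.
Hence st = [b a c f h d e g].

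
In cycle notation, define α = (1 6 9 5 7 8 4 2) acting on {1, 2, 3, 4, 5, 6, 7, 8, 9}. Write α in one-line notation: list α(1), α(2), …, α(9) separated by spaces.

Each element maps to the next entry in its cycle (wrapping to the front): 1→6, 2→1, 3→3, 4→2, 5→7, 6→9, 7→8, 8→4, 9→5.
So the one-line form is 6 1 3 2 7 9 8 4 5.

6 1 3 2 7 9 8 4 5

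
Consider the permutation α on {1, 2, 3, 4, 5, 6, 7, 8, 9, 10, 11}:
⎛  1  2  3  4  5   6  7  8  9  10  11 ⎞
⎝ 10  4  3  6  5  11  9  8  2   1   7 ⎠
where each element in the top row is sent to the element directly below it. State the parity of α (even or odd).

even

In disjoint-cycle form the cycle lengths are 6, 2, 1, 1, 1.
A cycle of length ℓ contributes ℓ−1 transpositions, so α is a product of 5 + 1 = 6 transpositions — even.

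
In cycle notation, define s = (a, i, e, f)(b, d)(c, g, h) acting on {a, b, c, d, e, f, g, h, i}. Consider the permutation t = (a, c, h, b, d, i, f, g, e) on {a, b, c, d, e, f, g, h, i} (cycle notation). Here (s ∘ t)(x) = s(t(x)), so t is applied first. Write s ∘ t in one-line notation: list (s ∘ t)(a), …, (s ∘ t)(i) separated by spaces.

For each element, apply t then s: a → c → g; b → d → b; c → h → c; d → i → e; e → a → i; f → g → h; g → e → f; h → b → d; i → f → a.
So s ∘ t in one-line form is g b c e i h f d a.

g b c e i h f d a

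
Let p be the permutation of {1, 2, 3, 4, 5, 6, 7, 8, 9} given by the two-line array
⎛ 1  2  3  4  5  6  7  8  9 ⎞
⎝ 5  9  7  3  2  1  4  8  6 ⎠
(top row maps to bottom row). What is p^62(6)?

Tracing 6 → 1 → … returns to 6 after 5 steps, so 6 lies in a 5-cycle (1, 5, 2, 9, 6).
Since the cycle has length 5, p^62 acts on it the same as p^2 (62 mod 5 = 2).
Advancing 2 steps from 6: 6 → 1 → 5.

5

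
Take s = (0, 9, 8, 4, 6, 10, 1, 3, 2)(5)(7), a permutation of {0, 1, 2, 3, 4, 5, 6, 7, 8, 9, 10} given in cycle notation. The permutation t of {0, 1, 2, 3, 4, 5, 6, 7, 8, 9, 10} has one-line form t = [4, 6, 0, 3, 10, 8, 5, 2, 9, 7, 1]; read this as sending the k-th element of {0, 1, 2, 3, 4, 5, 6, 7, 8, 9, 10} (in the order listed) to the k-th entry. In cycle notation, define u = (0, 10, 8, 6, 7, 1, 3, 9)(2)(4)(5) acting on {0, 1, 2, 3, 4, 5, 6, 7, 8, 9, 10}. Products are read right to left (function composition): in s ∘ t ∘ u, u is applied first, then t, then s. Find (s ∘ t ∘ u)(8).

Chase 8: u(8) = 6; t(6) = 5; s(5) = 5. Hence (s ∘ t ∘ u)(8) = 5.

5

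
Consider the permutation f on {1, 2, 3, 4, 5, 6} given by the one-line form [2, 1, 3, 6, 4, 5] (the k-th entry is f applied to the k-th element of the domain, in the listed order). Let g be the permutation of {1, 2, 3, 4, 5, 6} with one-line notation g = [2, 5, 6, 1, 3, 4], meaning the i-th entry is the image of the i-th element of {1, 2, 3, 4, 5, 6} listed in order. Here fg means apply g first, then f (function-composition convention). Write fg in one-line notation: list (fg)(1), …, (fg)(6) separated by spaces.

1 4 5 2 3 6

(fg)(x) = f(g(x)). Computing each image: f(g(1)) = f(2) = 1, f(g(2)) = f(5) = 4, f(g(3)) = f(6) = 5, f(g(4)) = f(1) = 2, f(g(5)) = f(3) = 3, f(g(6)) = f(4) = 6.
Hence fg = [1 4 5 2 3 6].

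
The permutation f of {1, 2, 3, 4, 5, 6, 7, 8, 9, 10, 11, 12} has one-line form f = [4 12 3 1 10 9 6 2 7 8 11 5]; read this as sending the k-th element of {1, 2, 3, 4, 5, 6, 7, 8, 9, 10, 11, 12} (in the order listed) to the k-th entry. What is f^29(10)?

5

Tracing 10 → 8 → … returns to 10 after 5 steps, so 10 lies in a 5-cycle (2, 12, 5, 10, 8).
Powers repeat with period 5 on this cycle, and 29 mod 5 = 4, so f^29(10) = f^4(10).
Stepping 4 places around the cycle: 10 → 8 → 2 → 12 → 5.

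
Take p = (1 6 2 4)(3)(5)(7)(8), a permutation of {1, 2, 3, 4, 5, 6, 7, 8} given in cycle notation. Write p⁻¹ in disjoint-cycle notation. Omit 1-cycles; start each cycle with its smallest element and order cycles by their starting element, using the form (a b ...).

(1 4 2 6)

The inverse reverses each cycle.
After reversing and putting each cycle's least element first, p⁻¹ = (1 4 2 6).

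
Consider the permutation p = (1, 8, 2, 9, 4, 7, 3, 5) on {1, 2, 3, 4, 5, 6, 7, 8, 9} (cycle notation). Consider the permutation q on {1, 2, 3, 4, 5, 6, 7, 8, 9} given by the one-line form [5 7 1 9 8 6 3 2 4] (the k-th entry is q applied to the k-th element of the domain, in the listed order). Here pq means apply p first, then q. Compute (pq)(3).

First apply p: p(3) = 5, then q(5) = 8. Thus (pq)(3) = 8.

8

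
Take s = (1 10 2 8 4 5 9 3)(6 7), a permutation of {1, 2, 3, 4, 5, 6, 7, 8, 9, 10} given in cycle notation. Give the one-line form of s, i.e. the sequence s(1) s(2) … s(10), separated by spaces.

Reading each image from the cycles: 1↦10, 2↦8, 3↦1, 4↦5, 5↦9, 6↦7, 7↦6, 8↦4, 9↦3, 10↦2.
Listing these in domain order gives 10 8 1 5 9 7 6 4 3 2.

10 8 1 5 9 7 6 4 3 2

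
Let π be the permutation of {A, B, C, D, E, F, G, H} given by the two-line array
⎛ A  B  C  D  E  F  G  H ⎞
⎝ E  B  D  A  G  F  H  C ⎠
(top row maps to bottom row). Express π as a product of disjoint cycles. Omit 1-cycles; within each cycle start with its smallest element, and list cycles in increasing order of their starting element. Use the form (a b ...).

(A E G H C D)

Iterating π from A gives A → E → G → H → C → D → A; that is the 6-cycle (A E G H C D).
Repeating from the next unused element and collecting all non-trivial cycles gives (A E G H C D).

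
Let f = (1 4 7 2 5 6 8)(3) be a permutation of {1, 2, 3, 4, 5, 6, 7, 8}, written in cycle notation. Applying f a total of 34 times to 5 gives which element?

5 lies in the 7-cycle (1 4 7 2 5 6 8).
On a 7-cycle, f^7 is the identity, so f^34 = f^6 there (34 ≡ 6 mod 7).
Stepping 6 places around the cycle: 5 → 6 → 8 → 1 → 4 → 7 → 2.

2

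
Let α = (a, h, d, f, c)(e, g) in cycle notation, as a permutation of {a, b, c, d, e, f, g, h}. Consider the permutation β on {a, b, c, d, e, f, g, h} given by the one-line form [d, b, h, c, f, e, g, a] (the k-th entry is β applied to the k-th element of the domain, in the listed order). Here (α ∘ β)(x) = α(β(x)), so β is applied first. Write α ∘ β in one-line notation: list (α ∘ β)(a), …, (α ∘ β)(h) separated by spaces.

f b d a c g e h

For each element, apply β then α: a → d → f; b → b → b; c → h → d; d → c → a; e → f → c; f → e → g; g → g → e; h → a → h.
Collecting the images, α ∘ β = [f b d a c g e h].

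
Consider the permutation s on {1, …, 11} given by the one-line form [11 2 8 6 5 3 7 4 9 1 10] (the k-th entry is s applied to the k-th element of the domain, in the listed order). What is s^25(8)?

4

Tracing 8 → 4 → … returns to 8 after 4 steps, so 8 lies in a 4-cycle (3 8 4 6).
Since the cycle has length 4, s^25 acts on it the same as s^1 (25 mod 4 = 1).
Stepping 1 place around the cycle: 8 → 4.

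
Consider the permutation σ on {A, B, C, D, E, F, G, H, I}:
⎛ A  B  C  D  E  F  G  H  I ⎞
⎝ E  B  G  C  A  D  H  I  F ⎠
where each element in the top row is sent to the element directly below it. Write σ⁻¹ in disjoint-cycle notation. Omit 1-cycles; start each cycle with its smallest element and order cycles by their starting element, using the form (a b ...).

First write σ in disjoint cycles: (A E)(C G H I F D).
The inverse reverses every cycle; in canonical form, σ⁻¹ = (A E)(C D F I H G).

(A E)(C D F I H G)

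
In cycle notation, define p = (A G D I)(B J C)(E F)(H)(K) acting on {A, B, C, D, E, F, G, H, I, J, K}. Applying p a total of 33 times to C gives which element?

C

C lies in the 3-cycle (B J C).
On a 3-cycle, p^3 is the identity, so p^33 = p^0 there (33 ≡ 0 mod 3).
So p^33(C) = C.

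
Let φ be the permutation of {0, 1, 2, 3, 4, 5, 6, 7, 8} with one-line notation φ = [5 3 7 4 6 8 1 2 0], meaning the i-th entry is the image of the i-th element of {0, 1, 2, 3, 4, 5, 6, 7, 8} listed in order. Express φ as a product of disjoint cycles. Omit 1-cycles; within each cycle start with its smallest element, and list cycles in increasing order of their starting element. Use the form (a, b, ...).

Iterating φ from 0 gives 0 → 5 → 8 → 0; that is the 3-cycle (0, 5, 8).
Continuing from each remaining unvisited element yields (0, 5, 8)(1, 3, 4, 6)(2, 7).

(0, 5, 8)(1, 3, 4, 6)(2, 7)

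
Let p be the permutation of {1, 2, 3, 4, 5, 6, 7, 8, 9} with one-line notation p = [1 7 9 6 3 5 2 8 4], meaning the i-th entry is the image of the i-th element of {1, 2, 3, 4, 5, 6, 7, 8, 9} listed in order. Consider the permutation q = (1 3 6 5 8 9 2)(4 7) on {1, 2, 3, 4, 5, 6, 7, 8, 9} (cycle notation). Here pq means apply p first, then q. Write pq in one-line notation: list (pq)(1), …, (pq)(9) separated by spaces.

(pq)(x) = q(p(x)). Computing each image: q(p(1)) = q(1) = 3, q(p(2)) = q(7) = 4, q(p(3)) = q(9) = 2, q(p(4)) = q(6) = 5, q(p(5)) = q(3) = 6, q(p(6)) = q(5) = 8, q(p(7)) = q(2) = 1, q(p(8)) = q(8) = 9, q(p(9)) = q(4) = 7.
Hence pq = [3 4 2 5 6 8 1 9 7].

3 4 2 5 6 8 1 9 7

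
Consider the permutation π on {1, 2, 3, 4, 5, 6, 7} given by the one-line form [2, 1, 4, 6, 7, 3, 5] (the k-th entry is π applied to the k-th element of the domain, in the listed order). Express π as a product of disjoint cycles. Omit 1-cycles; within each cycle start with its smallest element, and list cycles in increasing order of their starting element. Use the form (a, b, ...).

From 1: 1 → 2 → 1, closing the cycle (1, 2).
Repeating from the next unused element and collecting all non-trivial cycles gives (1, 2)(3, 4, 6)(5, 7).

(1, 2)(3, 4, 6)(5, 7)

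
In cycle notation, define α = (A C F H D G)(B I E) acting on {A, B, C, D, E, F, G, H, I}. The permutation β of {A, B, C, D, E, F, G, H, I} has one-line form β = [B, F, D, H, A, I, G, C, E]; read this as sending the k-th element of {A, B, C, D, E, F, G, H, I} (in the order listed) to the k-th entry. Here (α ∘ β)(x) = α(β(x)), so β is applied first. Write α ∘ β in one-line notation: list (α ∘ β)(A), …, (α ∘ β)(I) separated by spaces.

I H G D C E A F B

For each element, apply β then α: A → B → I; B → F → H; C → D → G; D → H → D; E → A → C; F → I → E; G → G → A; H → C → F; I → E → B.
Collecting the images, α ∘ β = [I H G D C E A F B].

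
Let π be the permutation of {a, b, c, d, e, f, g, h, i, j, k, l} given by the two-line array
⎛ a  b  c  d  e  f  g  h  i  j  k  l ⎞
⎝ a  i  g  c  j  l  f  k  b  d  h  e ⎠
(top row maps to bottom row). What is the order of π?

Decomposing into disjoint cycles gives cycle lengths 7, 2, 2, 1.
The order is lcm(7, 2, 2) = 14.

14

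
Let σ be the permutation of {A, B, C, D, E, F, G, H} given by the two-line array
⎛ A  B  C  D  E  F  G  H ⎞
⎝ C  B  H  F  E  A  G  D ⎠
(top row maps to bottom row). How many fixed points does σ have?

The fixed points (elements with σ(x) = x) are {B, E, G}, so there are 3.

3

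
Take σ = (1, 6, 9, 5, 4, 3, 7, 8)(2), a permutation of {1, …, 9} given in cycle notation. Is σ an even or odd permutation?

odd

The cycle lengths are 8, 1.
A cycle is odd iff its length is even; σ has 1 even-length cycle, so sgn(σ) = (−1)^1 and σ is odd.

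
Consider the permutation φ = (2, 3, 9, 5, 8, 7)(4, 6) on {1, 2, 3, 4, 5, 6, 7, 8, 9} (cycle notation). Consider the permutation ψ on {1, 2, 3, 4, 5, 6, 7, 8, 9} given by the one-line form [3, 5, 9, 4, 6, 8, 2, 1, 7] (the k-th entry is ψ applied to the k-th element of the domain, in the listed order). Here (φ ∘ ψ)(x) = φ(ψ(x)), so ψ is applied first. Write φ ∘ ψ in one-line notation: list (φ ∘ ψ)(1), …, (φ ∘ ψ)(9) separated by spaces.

(φ ∘ ψ)(x) = φ(ψ(x)). Computing each image: φ(ψ(1)) = φ(3) = 9, φ(ψ(2)) = φ(5) = 8, φ(ψ(3)) = φ(9) = 5, φ(ψ(4)) = φ(4) = 6, φ(ψ(5)) = φ(6) = 4, φ(ψ(6)) = φ(8) = 7, φ(ψ(7)) = φ(2) = 3, φ(ψ(8)) = φ(1) = 1, φ(ψ(9)) = φ(7) = 2.
Hence φ ∘ ψ = [9 8 5 6 4 7 3 1 2].

9 8 5 6 4 7 3 1 2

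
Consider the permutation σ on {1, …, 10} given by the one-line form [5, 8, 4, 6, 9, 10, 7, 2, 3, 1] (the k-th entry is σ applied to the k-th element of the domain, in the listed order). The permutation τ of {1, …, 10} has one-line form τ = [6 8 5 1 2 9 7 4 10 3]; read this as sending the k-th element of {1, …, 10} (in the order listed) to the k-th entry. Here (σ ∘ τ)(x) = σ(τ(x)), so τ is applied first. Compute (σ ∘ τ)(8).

τ(8) = 4, then σ(4) = 6; composing gives (σ ∘ τ)(8) = 6.

6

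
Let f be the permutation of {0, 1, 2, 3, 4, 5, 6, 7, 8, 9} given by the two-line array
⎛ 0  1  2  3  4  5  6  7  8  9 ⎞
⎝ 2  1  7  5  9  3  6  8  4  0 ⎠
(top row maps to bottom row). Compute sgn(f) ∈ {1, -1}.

1

In disjoint-cycle form the cycle lengths are 6, 2, 1, 1.
A cycle is odd iff its length is even; f has 2 even-length cycles, so sgn(f) = (−1)^2 and f is even.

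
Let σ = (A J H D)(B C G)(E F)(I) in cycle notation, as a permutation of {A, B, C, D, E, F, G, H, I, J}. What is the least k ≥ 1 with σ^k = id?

The cycle type of σ is (4, 3, 2, 1).
The order of σ is the least common multiple of its cycle lengths: lcm(4, 3, 2) = 12.

12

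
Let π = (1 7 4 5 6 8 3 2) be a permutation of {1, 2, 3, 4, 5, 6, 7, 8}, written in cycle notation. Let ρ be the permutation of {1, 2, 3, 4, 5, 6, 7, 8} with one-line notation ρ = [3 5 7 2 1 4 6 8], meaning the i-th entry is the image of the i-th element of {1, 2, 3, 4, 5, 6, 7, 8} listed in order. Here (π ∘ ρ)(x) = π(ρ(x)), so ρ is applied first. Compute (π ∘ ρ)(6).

First apply ρ: ρ(6) = 4, then π(4) = 5. Thus (π ∘ ρ)(6) = 5.

5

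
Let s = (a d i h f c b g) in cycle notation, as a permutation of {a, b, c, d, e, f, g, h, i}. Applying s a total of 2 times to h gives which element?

h lies in the 8-cycle (a d i h f c b g).
Stepping 2 places around the cycle: h → f → c.

c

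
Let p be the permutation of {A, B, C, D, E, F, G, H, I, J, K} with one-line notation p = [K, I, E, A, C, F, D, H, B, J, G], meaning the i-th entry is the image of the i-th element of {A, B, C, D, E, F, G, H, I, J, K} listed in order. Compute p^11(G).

K

Tracing G → D → … returns to G after 4 steps, so G lies in a 4-cycle (A K G D).
Since the cycle has length 4, p^11 acts on it the same as p^3 (11 mod 4 = 3).
Stepping 3 places around the cycle: G → D → A → K.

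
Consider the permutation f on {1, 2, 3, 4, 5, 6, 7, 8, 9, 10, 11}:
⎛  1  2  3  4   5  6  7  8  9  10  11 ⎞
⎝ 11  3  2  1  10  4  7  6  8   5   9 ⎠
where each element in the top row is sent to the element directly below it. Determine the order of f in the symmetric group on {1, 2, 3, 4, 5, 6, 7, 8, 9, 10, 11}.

Decomposing into disjoint cycles gives cycle lengths 6, 2, 2, 1.
The order of f is the least common multiple of its cycle lengths: lcm(6, 2, 2) = 6.

6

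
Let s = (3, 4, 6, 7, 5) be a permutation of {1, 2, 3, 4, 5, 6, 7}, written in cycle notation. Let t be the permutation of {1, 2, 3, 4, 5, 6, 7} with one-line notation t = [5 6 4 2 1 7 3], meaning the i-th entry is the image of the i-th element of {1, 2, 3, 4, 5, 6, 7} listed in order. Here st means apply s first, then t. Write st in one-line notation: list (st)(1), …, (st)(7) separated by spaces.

5 6 2 7 4 3 1

(st)(x) = t(s(x)). Computing each image: t(s(1)) = t(1) = 5, t(s(2)) = t(2) = 6, t(s(3)) = t(4) = 2, t(s(4)) = t(6) = 7, t(s(5)) = t(3) = 4, t(s(6)) = t(7) = 3, t(s(7)) = t(5) = 1.
Hence st = [5 6 2 7 4 3 1].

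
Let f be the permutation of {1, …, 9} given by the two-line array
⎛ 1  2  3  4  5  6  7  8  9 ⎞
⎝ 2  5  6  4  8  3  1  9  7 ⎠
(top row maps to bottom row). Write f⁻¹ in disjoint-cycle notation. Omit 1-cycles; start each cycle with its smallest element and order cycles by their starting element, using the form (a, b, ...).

First write f in disjoint cycles: (1, 2, 5, 8, 9, 7)(3, 6).
The inverse reverses every cycle; in canonical form, f⁻¹ = (1, 7, 9, 8, 5, 2)(3, 6).

(1, 7, 9, 8, 5, 2)(3, 6)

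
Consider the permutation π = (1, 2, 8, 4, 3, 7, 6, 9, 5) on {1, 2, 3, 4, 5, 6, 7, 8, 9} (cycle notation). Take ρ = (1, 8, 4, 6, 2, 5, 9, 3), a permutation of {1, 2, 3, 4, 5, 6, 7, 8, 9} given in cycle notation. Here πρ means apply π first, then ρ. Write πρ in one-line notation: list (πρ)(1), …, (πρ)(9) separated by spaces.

Chase each element through π then ρ: 1 → 2 → 5; 2 → 8 → 4; 3 → 7 → 7; 4 → 3 → 1; 5 → 1 → 8; 6 → 9 → 3; 7 → 6 → 2; 8 → 4 → 6; 9 → 5 → 9.
Collecting the images, πρ = [5 4 7 1 8 3 2 6 9].

5 4 7 1 8 3 2 6 9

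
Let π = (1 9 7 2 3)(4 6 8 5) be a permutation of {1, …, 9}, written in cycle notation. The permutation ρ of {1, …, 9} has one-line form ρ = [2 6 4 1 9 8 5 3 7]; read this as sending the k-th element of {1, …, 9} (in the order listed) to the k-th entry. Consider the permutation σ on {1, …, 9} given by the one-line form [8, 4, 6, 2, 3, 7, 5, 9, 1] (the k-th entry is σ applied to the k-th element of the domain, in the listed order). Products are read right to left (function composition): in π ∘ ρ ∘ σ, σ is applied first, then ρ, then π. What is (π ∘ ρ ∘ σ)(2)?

9

Apply the permutations in order: σ(2) = 4, then ρ(4) = 1, then π(1) = 9. So (π ∘ ρ ∘ σ)(2) = 9.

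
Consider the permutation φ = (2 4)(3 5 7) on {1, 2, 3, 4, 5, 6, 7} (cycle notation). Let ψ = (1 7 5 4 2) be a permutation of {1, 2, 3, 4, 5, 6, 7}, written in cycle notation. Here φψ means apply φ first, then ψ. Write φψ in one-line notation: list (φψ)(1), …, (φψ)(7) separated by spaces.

7 2 4 1 5 6 3

(φψ)(x) = ψ(φ(x)). Computing each image: ψ(φ(1)) = ψ(1) = 7, ψ(φ(2)) = ψ(4) = 2, ψ(φ(3)) = ψ(5) = 4, ψ(φ(4)) = ψ(2) = 1, ψ(φ(5)) = ψ(7) = 5, ψ(φ(6)) = ψ(6) = 6, ψ(φ(7)) = ψ(3) = 3.
Hence φψ = [7 2 4 1 5 6 3].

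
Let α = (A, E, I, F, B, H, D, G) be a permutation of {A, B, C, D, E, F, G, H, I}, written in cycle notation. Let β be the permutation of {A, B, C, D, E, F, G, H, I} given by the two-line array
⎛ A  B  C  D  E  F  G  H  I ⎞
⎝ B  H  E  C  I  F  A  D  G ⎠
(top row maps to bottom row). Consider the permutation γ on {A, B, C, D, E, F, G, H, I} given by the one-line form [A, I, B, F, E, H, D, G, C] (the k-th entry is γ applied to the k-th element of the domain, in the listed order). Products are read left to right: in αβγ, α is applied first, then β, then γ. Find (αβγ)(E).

D

Apply the permutations in order: α(E) = I, then β(I) = G, then γ(G) = D. So (αβγ)(E) = D.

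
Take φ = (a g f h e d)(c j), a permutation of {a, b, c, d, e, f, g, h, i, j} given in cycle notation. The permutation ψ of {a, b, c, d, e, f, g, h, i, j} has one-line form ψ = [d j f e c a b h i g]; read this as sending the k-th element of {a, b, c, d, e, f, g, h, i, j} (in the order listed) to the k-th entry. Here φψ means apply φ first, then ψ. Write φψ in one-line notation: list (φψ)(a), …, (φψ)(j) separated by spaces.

(φψ)(x) = ψ(φ(x)). Computing each image: ψ(φ(a)) = ψ(g) = b, ψ(φ(b)) = ψ(b) = j, ψ(φ(c)) = ψ(j) = g, ψ(φ(d)) = ψ(a) = d, ψ(φ(e)) = ψ(d) = e, ψ(φ(f)) = ψ(h) = h, ψ(φ(g)) = ψ(f) = a, ψ(φ(h)) = ψ(e) = c, ψ(φ(i)) = ψ(i) = i, ψ(φ(j)) = ψ(c) = f.
Hence φψ = [b j g d e h a c i f].

b j g d e h a c i f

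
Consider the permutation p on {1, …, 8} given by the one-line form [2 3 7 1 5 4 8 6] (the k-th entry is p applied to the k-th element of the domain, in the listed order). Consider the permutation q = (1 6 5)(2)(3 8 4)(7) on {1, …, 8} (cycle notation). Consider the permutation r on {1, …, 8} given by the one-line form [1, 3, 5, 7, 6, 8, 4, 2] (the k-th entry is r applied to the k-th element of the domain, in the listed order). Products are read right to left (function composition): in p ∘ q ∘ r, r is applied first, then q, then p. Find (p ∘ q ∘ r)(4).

Chase 4: r(4) = 7; q(7) = 7; p(7) = 8. Hence (p ∘ q ∘ r)(4) = 8.

8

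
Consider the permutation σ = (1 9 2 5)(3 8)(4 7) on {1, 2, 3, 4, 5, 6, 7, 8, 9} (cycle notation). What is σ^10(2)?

1

2 lies in the 4-cycle (1 9 2 5).
On a 4-cycle, σ^4 is the identity, so σ^10 = σ^2 there (10 ≡ 2 mod 4).
Stepping 2 places around the cycle: 2 → 5 → 1.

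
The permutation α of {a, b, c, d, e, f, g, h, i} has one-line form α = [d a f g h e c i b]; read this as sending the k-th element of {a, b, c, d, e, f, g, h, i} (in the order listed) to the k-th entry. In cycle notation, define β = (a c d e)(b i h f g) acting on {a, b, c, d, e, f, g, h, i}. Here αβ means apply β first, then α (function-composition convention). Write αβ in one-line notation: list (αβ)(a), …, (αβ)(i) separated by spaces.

f b g h d c a e i

Chase each element through β then α: a → c → f; b → i → b; c → d → g; d → e → h; e → a → d; f → g → c; g → b → a; h → f → e; i → h → i.
So αβ in one-line form is f b g h d c a e i.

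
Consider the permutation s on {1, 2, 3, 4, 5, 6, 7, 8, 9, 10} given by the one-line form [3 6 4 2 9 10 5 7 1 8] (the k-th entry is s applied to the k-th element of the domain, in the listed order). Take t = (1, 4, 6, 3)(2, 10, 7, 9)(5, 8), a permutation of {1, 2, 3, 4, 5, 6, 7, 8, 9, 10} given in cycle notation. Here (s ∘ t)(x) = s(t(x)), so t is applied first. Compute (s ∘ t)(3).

3

First apply t: t(3) = 1, then s(1) = 3. Thus (s ∘ t)(3) = 3.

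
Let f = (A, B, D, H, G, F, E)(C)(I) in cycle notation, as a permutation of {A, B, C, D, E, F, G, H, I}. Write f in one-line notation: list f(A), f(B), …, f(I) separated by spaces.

B D C H A E F G I

Each element maps to the next entry in its cycle (wrapping to the front): A→B, B→D, C→C, D→H, E→A, F→E, G→F, H→G, I→I.
So the one-line form is B D C H A E F G I.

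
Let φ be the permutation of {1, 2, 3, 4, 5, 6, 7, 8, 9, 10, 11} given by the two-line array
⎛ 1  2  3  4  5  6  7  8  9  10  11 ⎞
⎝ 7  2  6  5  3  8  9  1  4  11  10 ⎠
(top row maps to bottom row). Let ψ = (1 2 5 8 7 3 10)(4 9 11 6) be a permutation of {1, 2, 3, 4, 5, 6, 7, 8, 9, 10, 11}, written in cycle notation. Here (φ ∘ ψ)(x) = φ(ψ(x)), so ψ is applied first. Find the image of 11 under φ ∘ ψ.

8

First apply ψ: ψ(11) = 6, then φ(6) = 8. Thus (φ ∘ ψ)(11) = 8.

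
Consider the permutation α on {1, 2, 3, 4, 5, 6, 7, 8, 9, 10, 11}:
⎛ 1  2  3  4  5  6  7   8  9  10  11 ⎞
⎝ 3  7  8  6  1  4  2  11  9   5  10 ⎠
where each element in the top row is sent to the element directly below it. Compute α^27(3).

Tracing 3 → 8 → … returns to 3 after 6 steps, so 3 lies in a 6-cycle (1 3 8 11 10 5).
Since the cycle has length 6, α^27 acts on it the same as α^3 (27 mod 6 = 3).
Advancing 3 steps from 3: 3 → 8 → 11 → 10.

10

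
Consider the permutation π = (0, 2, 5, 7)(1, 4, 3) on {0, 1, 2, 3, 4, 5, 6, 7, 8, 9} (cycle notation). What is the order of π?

The cycle type of π is (4, 3, 1, 1, 1).
The order is lcm(4, 3) = 12.

12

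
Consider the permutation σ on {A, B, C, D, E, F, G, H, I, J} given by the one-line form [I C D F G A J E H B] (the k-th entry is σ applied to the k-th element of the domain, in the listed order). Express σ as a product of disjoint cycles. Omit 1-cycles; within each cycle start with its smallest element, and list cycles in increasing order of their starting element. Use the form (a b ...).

(A I H E G J B C D F)

From A: A → I → H → E → G → J → B → C → D → F → A, closing the cycle (A I H E G J B C D F).
Repeating from the next unused element and collecting all non-trivial cycles gives (A I H E G J B C D F).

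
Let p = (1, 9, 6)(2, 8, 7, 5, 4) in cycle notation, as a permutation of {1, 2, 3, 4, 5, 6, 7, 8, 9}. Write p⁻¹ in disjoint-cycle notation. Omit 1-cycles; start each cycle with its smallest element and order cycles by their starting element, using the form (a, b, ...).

(1, 6, 9)(2, 4, 5, 7, 8)

The inverse reverses each cycle.
Reversing each cycle of p and rotating so the smallest element leads gives (1, 6, 9)(2, 4, 5, 7, 8).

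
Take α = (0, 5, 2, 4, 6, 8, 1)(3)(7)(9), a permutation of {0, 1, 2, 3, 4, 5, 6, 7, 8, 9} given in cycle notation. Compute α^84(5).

5 lies in the 7-cycle (0, 5, 2, 4, 6, 8, 1).
On a 7-cycle, α^7 is the identity, so α^84 = α^0 there (84 ≡ 0 mod 7).
So α^84(5) = 5.

5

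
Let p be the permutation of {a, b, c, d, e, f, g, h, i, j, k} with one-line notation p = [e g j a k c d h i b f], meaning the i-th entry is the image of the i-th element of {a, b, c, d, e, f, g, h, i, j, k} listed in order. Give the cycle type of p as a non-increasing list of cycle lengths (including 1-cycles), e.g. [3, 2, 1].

The disjoint cycles are (a, e, k, f, c, j, b, g, d)(h)(i), with lengths 9, 1, 1 in non-increasing order.

[9, 1, 1]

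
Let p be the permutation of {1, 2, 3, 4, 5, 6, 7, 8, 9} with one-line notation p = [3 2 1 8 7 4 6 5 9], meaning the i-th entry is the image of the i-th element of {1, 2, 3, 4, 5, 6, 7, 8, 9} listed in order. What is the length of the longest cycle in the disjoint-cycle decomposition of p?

5

Decomposing into disjoint cycles gives (1, 3)(4, 8, 5, 7, 6); the longest has length 5.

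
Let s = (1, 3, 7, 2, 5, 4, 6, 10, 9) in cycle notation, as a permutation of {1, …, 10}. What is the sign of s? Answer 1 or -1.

The cycle lengths are 9, 1.
A cycle of length ℓ contributes ℓ−1 transpositions, so s is a product of 8 transpositions — even.

1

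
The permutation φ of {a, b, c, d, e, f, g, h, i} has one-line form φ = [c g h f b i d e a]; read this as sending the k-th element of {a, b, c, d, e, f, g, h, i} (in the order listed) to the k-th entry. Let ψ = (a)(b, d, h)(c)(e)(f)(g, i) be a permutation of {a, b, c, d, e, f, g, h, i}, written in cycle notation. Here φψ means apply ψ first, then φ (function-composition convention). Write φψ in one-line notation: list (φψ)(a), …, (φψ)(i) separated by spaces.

(φψ)(x) = φ(ψ(x)). Computing each image: φ(ψ(a)) = φ(a) = c, φ(ψ(b)) = φ(d) = f, φ(ψ(c)) = φ(c) = h, φ(ψ(d)) = φ(h) = e, φ(ψ(e)) = φ(e) = b, φ(ψ(f)) = φ(f) = i, φ(ψ(g)) = φ(i) = a, φ(ψ(h)) = φ(b) = g, φ(ψ(i)) = φ(g) = d.
Hence φψ = [c f h e b i a g d].

c f h e b i a g d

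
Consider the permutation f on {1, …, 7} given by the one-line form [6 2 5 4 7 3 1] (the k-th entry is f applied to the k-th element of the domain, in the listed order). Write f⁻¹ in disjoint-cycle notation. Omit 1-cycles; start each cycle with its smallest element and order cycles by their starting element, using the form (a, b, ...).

(1, 7, 5, 3, 6)

The cycle decomposition of f is (1, 6, 3, 5, 7).
Reversing each cycle (and rotating so the smallest element leads) gives f⁻¹ = (1, 7, 5, 3, 6).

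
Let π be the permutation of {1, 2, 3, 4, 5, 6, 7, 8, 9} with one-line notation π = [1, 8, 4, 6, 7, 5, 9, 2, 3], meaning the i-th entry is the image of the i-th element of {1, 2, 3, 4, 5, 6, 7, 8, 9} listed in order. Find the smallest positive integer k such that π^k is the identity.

6

Decomposing into disjoint cycles gives cycle lengths 6, 2, 1.
Since disjoint cycles commute, ord(π) = lcm(6, 2) = 6.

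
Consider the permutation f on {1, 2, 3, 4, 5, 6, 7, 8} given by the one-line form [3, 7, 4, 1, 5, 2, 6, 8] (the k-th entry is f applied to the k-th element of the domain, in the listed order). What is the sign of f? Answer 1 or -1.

1

In disjoint-cycle form the cycle lengths are 3, 3, 1, 1.
A cycle is odd iff its length is even; f has 0 even-length cycles, so sgn(f) = (−1)^0 and f is even.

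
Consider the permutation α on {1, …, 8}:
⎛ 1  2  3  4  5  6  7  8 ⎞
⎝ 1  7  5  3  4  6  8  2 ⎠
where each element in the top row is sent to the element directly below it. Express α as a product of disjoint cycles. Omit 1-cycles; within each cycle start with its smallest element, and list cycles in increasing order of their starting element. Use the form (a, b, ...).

(2, 7, 8)(3, 5, 4)

Start at 2 and follow images: 2 → 7 → 8 → 2, giving the cycle (2, 7, 8).
Continuing from each remaining unvisited element yields (2, 7, 8)(3, 5, 4).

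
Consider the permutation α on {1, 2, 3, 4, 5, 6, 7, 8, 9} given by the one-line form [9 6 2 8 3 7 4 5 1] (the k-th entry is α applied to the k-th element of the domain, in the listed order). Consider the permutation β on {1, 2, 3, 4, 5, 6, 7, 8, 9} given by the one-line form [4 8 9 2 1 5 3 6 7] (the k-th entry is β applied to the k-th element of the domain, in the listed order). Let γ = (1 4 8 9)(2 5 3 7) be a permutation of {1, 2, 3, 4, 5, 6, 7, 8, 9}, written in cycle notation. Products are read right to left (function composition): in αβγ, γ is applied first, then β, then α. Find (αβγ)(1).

Chase 1: γ(1) = 4; β(4) = 2; α(2) = 6. Hence (αβγ)(1) = 6.

6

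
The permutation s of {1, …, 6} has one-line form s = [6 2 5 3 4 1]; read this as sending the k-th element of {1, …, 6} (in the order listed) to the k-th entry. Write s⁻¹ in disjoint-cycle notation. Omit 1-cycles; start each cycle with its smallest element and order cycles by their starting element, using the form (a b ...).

The cycle decomposition of s is (1 6)(3 5 4).
The inverse reverses every cycle; in canonical form, s⁻¹ = (1 6)(3 4 5).

(1 6)(3 4 5)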